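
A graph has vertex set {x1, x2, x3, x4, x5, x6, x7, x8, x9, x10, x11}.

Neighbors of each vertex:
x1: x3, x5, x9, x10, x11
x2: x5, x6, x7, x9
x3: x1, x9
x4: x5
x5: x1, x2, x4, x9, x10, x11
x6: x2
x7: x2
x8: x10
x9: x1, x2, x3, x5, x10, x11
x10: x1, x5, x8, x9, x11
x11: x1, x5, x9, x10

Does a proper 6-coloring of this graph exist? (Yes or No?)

The chromatic number is 5. x1, x5, x9, x10, x11 are pairwise adjacent (a clique of size 5), so at least 5 colors are needed.
5 colors suffice: x1=4, x2=3, x3=2, x4=1, x5=2, x6=1, x7=1, x8=1, x9=1, x10=3, x11=5.
Since 6 ≥ 5, a proper 6-coloring certainly exists.

Yes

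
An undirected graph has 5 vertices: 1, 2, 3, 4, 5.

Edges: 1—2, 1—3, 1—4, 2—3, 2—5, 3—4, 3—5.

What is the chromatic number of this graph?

1, 3, 4 are mutually adjacent, so at least 3 colors are needed.
3 colors suffice: 1=c, 2=b, 3=a, 4=b, 5=c. Every edge joins two different colors.

3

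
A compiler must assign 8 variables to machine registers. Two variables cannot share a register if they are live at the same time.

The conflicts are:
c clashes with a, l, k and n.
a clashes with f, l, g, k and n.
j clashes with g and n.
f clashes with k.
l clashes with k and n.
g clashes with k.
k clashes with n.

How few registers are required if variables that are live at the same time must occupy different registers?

5

c, a, l, k, n all conflict with each other, so at least 5 registers are needed.
5 registers suffice: register 1 → {a, j}; register 2 → {k}; register 3 → {f, g, n}; register 4 → {c}; register 5 → {l}. No two conflicting variables share a register.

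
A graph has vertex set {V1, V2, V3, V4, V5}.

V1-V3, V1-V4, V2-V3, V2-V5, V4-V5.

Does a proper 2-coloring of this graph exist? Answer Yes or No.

The cycle V4-V1-V3-V2-V5-V4 has odd length 5, so it cannot be 2-colored; at least 3 colors are needed.
So 2 colors are not enough.

No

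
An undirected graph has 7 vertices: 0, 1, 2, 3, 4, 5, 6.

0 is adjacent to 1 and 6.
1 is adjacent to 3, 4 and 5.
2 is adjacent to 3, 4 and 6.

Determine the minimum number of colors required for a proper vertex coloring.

The cycle 3-1-0-6-2-3 has odd length 5, so it cannot be 2-colored; at least 3 colors are needed.
3 colors suffice: color a → {1, 2}; color b → {0, 3, 4, 5}; color c → {6}. Every edge joins two different colors.

3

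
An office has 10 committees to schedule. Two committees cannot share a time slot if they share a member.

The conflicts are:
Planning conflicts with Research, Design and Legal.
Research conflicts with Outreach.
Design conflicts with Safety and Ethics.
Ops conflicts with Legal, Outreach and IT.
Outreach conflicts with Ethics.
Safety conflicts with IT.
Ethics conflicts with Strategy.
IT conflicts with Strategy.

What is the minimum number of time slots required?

The cycle Design-Ethics-Strategy-IT-Safety-Design has odd length 5, so it cannot be 2-colored; at least 3 time slots are needed.
3 time slots suffice: time slot 1 → {Planning, Outreach, IT}; time slot 2 → {Research, Ops, Safety, Ethics}; time slot 3 → {Design, Legal, Strategy}. Every pair that conflicts lands in different time slots.

3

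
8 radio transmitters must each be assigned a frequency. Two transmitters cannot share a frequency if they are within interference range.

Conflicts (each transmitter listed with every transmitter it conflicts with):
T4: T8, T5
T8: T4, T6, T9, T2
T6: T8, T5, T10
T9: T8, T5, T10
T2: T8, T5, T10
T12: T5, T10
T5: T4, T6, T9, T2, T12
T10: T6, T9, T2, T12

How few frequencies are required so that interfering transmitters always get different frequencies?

2

T9 and T10 conflict, so at least 2 frequencies are needed.
A valid assignment using 2 frequencies: T4=2, T8=1, T6=2, T9=2, T2=2, T12=2, T5=1, T10=1. Each listed conflict is separated.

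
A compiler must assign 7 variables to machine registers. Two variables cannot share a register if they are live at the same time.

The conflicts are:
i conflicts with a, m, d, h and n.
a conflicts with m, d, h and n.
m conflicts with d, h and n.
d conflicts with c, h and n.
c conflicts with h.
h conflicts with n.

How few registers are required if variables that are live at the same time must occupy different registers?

6

i, a, m, d, h, n are mutually in conflict, so at least 6 registers are needed.
6 registers suffice: register 1 → {d}; register 2 → {h}; register 3 → {a, c}; register 4 → {n}; register 5 → {i}; register 6 → {m}. Each listed conflict is separated.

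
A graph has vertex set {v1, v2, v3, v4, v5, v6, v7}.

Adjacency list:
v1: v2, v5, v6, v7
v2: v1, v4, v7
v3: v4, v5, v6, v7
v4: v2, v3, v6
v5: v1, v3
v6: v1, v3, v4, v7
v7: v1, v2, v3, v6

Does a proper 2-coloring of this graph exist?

v1, v6, v7 form a triangle, so at least 3 colors are needed.
So 2 colors are not enough.

No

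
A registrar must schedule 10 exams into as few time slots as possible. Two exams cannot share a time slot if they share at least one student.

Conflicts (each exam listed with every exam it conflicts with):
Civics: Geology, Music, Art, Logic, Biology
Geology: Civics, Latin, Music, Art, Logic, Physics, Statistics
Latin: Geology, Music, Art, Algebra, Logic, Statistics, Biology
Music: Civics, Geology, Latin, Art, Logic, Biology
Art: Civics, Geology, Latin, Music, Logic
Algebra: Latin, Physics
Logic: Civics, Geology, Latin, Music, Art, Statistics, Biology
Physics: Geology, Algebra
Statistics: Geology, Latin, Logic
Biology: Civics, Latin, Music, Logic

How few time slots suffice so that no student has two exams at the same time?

Civics, Geology, Music, Art, Logic pairwise conflict, so at least 5 time slots are needed.
5 time slots suffice: time slot 1 → {Geology, Algebra, Biology}; time slot 2 → {Logic, Physics}; time slot 3 → {Civics, Latin}; time slot 4 → {Music, Statistics}; time slot 5 → {Art}. No two conflicting exams share a time slot.

5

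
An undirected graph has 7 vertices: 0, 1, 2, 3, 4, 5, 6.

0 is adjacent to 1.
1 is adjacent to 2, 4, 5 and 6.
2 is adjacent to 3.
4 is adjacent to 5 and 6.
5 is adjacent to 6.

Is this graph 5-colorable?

Yes

The chromatic number is 4. 1, 4, 5, 6 are pairwise adjacent (a clique of size 4), so at least 4 colors are needed.
4 colors suffice: color a → {1, 3}; color b → {0, 2, 6}; color c → {5}; color d → {4}.
Since 5 ≥ 4, a proper 5-coloring certainly exists.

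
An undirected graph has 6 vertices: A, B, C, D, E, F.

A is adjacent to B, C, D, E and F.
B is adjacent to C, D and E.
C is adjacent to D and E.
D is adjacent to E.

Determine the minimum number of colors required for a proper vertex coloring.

A, B, C, D, E are pairwise adjacent (a clique of size 5), so at least 5 colors are needed.
5 colors suffice: A=1, B=4, C=2, D=3, E=5, F=2. Each edge has distinct colors on its endpoints.

5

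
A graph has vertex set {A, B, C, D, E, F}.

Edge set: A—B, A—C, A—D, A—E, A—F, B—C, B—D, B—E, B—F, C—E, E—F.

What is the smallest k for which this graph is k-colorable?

4

A, B, E, F are mutually adjacent (a clique of size 4), so at least 4 colors are needed.
4 colors suffice: color red → {B}; color blue → {A}; color green → {D, E}; color yellow → {C, F}. Each edge has distinct colors on its endpoints.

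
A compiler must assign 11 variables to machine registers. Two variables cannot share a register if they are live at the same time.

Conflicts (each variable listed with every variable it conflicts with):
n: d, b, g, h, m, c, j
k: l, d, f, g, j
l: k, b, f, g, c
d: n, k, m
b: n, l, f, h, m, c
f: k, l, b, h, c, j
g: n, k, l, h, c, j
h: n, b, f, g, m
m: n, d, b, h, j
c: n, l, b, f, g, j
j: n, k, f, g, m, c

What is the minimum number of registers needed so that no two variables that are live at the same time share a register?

4

n, g, c, j are mutually in conflict, so at least 4 registers are needed.
Using 4 registers: n=1, k=3, l=2, d=2, b=4, f=1, g=4, h=2, m=3, c=3, j=2. Each listed conflict is separated.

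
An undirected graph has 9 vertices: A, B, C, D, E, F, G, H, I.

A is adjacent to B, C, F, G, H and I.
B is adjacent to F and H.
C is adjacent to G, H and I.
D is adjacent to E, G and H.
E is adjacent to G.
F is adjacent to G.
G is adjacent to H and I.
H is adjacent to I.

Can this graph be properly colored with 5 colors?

Yes

The chromatic number is 5. A, C, G, H, I are pairwise adjacent (a clique of size 5), so at least 5 colors are needed.
5 colors suffice: A=3, B=1, C=5, D=3, E=2, F=2, G=1, H=2, I=4.
That is already a proper 5-coloring.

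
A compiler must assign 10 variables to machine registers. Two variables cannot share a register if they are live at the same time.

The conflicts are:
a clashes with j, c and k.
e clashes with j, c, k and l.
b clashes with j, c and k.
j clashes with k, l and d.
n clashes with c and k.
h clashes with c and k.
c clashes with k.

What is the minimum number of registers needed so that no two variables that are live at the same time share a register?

3

a, j, k are mutually in conflict, so at least 3 registers are needed.
3 registers suffice: register 1 → {k, l, d}; register 2 → {j, c}; register 3 → {a, e, b, n, h}. Each listed conflict is separated.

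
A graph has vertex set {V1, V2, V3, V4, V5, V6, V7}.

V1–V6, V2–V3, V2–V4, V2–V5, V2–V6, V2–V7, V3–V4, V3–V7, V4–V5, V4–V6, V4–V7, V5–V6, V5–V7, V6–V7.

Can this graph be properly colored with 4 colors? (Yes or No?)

No

V2, V4, V5, V6, V7 are mutually adjacent (a clique of size 5), so at least 5 colors are needed.
So 4 colors are not enough.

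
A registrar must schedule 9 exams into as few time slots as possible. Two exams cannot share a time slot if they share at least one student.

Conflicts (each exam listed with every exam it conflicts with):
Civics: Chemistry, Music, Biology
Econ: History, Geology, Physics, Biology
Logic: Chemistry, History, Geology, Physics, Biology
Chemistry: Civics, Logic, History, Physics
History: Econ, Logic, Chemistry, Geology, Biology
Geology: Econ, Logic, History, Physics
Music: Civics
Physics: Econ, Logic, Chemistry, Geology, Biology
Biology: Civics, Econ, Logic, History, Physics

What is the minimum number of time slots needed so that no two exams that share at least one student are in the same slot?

Logic, Chemistry, History pairwise conflict, so at least 3 time slots are needed.
Using 3 time slots: Civics=1, Econ=1, Logic=1, Chemistry=3, History=2, Geology=3, Music=2, Physics=2, Biology=3. No two conflicting exams share a time slot.

3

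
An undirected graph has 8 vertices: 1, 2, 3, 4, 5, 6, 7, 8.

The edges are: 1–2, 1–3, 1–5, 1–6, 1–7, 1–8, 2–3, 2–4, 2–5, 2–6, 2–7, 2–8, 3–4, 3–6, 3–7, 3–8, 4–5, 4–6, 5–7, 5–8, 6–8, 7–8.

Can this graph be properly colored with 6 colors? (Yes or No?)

The chromatic number is 5. 1, 2, 3, 6, 8 form a clique, so at least 5 colors are needed.
5 colors suffice: color red → {2}; color blue → {3, 5}; color green → {4, 8}; color yellow → {1}; color purple → {6, 7}.
Since 6 ≥ 5, a proper 6-coloring certainly exists.

Yes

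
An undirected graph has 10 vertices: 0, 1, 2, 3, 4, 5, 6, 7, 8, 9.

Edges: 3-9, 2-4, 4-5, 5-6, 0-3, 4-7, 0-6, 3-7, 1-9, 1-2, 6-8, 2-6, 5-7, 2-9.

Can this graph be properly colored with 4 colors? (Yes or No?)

The chromatic number is 3. 1, 2, 9 are mutually adjacent, so at least 3 colors are needed.
A valid assignment using 3 colors: 0=green, 1=green, 2=red, 3=red, 4=blue, 5=red, 6=blue, 7=green, 8=red, 9=blue.
Since 4 ≥ 3, a proper 4-coloring certainly exists.

Yes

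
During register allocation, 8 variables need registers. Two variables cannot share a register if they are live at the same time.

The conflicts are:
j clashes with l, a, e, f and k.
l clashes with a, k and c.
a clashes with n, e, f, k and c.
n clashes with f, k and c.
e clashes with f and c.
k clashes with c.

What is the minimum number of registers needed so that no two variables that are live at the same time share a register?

4

a, n, k, c all conflict with each other, so at least 4 registers are needed.
4 registers suffice: register 1 → {a}; register 2 → {j, c}; register 3 → {f, k}; register 4 → {l, n, e}. Every pair that conflicts lands in different registers.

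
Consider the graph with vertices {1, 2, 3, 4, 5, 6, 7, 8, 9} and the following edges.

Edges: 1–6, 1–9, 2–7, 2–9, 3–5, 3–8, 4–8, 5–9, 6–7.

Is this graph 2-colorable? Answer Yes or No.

The cycle 9-2-7-6-1-9 has odd length 5, so it cannot be 2-colored; at least 3 colors are needed.
So 2 colors are not enough.

No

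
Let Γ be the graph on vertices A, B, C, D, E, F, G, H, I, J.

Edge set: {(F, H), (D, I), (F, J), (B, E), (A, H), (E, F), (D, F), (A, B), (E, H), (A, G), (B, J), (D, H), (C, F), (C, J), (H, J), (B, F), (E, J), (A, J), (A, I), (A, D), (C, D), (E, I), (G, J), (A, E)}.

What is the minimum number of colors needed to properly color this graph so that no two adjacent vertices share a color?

4

A, E, H, J are mutually adjacent (a clique of size 4), so at least 4 colors are needed.
4 colors suffice: A=1, B=4, C=3, D=2, E=3, F=1, G=3, H=4, I=4, J=2. Every edge joins two different colors.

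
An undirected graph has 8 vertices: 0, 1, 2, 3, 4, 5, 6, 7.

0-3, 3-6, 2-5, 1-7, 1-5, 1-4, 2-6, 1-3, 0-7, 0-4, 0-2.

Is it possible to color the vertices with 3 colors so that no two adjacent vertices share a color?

Yes

The chromatic number is 3. The cycle 5-1-3-0-2-5 has odd length 5, so it cannot be 2-colored; at least 3 colors are needed.
3 colors suffice: color red → {0, 1, 6}; color blue → {2, 3, 4, 7}; color green → {5}.
That is already a proper 3-coloring.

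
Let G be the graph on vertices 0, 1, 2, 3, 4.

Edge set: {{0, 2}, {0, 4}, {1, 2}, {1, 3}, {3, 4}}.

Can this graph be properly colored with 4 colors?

The chromatic number is 3. The cycle 0-2-1-3-4-0 has odd length 5, so it cannot be 2-colored; at least 3 colors are needed.
One proper 3-coloring: 0=blue, 1=red, 2=green, 3=blue, 4=red.
Since 4 ≥ 3, a proper 4-coloring certainly exists.

Yes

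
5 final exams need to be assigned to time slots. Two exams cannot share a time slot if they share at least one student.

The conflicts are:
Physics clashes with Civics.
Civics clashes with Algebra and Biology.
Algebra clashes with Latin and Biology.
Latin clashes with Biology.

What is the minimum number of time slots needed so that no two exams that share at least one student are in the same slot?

3

Algebra, Latin, Biology pairwise conflict, so at least 3 time slots are needed.
3 time slots suffice: time slot 1 → {Physics, Biology}; time slot 2 → {Algebra}; time slot 3 → {Civics, Latin}. No two conflicting exams share a time slot.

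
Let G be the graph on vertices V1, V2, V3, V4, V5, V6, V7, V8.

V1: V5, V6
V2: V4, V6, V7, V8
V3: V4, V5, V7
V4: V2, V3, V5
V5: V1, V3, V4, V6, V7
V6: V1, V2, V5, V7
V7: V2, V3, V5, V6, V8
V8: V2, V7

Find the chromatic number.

3

V2, V7, V8 form a triangle, so at least 3 colors are needed.
3 colors suffice: color 1 → {V1, V4, V7}; color 2 → {V2, V5}; color 3 → {V3, V6, V8}. Every edge joins two different colors.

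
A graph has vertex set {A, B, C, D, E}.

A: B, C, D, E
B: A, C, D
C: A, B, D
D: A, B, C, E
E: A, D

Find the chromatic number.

A, B, C, D form a clique, so at least 4 colors are needed.
4 colors suffice: color 1 → {A}; color 2 → {D}; color 3 → {C, E}; color 4 → {B}. Each edge has distinct colors on its endpoints.

4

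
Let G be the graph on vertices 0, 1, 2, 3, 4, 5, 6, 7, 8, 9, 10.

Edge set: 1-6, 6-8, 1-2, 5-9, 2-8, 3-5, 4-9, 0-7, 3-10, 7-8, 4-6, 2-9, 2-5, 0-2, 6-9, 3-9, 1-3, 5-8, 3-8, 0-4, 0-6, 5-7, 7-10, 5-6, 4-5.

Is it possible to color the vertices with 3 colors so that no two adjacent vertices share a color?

No

4, 5, 6, 9 are pairwise adjacent (a clique of size 4), so at least 4 colors are needed.
So 3 colors are not enough.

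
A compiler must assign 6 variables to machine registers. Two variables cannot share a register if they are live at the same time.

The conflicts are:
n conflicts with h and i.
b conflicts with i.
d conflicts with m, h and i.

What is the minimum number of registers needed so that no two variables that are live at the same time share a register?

b and i conflict, so at least 2 registers are needed.
Using 2 registers: n=2, b=2, d=2, m=1, h=1, i=1. Every pair that conflicts lands in different registers.

2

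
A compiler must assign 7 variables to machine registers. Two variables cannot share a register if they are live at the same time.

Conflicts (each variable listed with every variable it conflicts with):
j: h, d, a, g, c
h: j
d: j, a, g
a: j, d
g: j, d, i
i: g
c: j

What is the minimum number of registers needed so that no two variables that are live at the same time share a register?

3

j, d, a all conflict with each other, so at least 3 registers are needed.
3 registers suffice: register 1 → {j, i}; register 2 → {h, d, c}; register 3 → {a, g}. Each listed conflict is separated.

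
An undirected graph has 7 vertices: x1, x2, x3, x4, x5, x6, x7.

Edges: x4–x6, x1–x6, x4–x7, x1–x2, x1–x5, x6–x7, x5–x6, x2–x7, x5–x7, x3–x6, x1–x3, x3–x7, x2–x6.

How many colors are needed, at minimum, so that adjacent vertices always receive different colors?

x1, x2, x6 are mutually adjacent, so at least 3 colors are needed.
One proper 3-coloring: x1=blue, x2=green, x3=green, x4=green, x5=green, x6=red, x7=blue. Every edge joins two different colors.

3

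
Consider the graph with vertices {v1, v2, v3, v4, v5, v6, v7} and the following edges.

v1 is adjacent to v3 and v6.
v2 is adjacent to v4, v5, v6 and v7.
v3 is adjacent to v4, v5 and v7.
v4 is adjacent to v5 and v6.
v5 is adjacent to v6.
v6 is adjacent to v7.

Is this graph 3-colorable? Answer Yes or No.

No

v2, v4, v5, v6 are mutually adjacent (a clique of size 4), so at least 4 colors are needed.
So 3 colors are not enough.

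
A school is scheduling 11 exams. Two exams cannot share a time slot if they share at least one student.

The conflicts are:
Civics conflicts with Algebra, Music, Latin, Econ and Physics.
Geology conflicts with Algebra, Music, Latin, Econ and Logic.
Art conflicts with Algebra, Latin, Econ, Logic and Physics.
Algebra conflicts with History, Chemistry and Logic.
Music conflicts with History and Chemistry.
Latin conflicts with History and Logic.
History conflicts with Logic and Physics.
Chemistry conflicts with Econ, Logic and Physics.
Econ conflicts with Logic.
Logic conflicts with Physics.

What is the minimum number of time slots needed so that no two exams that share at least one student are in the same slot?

Algebra, Chemistry, Logic all conflict with each other, so at least 3 time slots are needed.
A valid assignment using 3 time slots: Civics=1, Geology=3, Art=3, Algebra=2, Music=2, Latin=2, History=3, Chemistry=3, Econ=2, Logic=1, Physics=2. Each listed conflict is separated.

3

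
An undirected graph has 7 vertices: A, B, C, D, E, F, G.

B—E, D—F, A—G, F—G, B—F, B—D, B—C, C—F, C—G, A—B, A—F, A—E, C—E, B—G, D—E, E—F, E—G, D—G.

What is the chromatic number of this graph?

B, C, E, F, G form a clique, so at least 5 colors are needed.
A valid assignment using 5 colors: A=5, B=3, C=5, D=5, E=4, F=2, G=1. Each edge has distinct colors on its endpoints.

5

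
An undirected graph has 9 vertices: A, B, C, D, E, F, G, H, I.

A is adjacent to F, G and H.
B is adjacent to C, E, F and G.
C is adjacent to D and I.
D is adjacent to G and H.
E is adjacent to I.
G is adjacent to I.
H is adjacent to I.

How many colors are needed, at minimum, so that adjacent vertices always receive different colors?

C and I are adjacent, so at least 2 colors are needed.
2 colors suffice: color 1 → {A, B, D, I}; color 2 → {C, E, F, G, H}. Each edge has distinct colors on its endpoints.

2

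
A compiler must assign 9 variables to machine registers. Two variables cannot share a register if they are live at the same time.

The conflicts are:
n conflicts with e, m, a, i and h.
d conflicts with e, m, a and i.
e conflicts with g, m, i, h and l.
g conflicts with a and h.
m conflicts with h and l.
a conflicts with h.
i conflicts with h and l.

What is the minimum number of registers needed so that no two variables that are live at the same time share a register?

n, e, m, h are mutually in conflict, so at least 4 registers are needed.
4 registers suffice: register 1 → {e, a}; register 2 → {d, h, l}; register 3 → {g, m, i}; register 4 → {n}. Every pair that conflicts lands in different registers.

4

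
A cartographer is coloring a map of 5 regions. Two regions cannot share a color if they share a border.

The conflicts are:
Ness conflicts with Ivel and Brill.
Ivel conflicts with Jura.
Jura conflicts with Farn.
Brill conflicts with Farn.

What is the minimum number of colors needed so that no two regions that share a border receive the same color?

3

The cycle Ivel-Jura-Farn-Brill-Ness-Ivel has odd length 5, so it cannot be 2-colored; at least 3 colors are needed.
3 colors suffice: Ness=1, Ivel=3, Jura=2, Brill=2, Farn=1. Every pair that conflicts lands in different colors.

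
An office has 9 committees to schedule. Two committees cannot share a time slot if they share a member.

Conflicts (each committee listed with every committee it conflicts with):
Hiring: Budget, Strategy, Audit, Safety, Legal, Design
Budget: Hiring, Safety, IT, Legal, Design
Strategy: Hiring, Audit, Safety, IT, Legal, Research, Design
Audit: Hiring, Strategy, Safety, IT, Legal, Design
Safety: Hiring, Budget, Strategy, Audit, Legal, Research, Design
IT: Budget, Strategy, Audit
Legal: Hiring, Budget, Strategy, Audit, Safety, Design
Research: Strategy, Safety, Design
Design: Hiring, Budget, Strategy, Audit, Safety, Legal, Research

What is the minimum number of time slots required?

Hiring, Strategy, Audit, Safety, Legal, Design are mutually in conflict, so at least 6 time slots are needed.
6 time slots suffice: time slot 1 → {Safety, IT}; time slot 2 → {Budget, Strategy}; time slot 3 → {Design}; time slot 4 → {Legal, Research}; time slot 5 → {Audit}; time slot 6 → {Hiring}. Every pair that conflicts lands in different time slots.

6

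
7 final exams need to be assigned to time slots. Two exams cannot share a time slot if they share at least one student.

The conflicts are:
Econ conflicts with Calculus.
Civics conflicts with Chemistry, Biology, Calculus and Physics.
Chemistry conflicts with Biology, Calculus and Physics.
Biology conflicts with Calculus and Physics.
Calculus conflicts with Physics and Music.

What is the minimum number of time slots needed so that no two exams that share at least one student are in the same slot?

Civics, Chemistry, Biology, Calculus, Physics pairwise conflict, so at least 5 time slots are needed.
5 time slots suffice: Econ=2, Civics=5, Chemistry=3, Biology=2, Calculus=1, Physics=4, Music=2. Each listed conflict is separated.

5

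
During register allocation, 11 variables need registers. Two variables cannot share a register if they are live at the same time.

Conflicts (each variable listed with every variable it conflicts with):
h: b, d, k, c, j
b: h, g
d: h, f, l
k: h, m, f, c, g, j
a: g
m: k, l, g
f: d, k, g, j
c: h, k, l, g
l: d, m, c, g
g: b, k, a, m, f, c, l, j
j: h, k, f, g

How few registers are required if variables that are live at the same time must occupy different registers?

4

k, f, g, j all conflict with each other, so at least 4 registers are needed.
4 registers suffice: h=1, b=2, d=4, k=2, a=2, m=3, f=3, c=3, l=2, g=1, j=4. No two conflicting variables share a register.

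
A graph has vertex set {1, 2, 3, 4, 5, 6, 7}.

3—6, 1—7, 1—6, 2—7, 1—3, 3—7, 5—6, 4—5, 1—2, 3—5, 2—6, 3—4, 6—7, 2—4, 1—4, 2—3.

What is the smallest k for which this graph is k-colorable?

1, 2, 3, 6, 7 form a clique, so at least 5 colors are needed.
5 colors suffice: color red → {3}; color blue → {1, 5}; color green → {2}; color yellow → {4, 6}; color purple → {7}. Every edge joins two different colors.

5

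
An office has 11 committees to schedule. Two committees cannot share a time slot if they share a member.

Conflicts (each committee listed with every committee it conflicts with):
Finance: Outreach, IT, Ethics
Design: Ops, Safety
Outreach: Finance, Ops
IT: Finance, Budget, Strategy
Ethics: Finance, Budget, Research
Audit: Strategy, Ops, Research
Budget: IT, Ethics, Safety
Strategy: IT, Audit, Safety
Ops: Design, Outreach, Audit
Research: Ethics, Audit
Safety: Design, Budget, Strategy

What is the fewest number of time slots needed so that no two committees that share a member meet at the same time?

3

The cycle Safety-Strategy-Audit-Ops-Design-Safety has odd length 5, so it cannot be 2-colored; at least 3 time slots are needed.
3 time slots suffice: time slot 1 → {Outreach, IT, Ethics, Audit, Safety}; time slot 2 → {Finance, Budget, Strategy, Ops, Research}; time slot 3 → {Design}. No two conflicting committees share a time slot.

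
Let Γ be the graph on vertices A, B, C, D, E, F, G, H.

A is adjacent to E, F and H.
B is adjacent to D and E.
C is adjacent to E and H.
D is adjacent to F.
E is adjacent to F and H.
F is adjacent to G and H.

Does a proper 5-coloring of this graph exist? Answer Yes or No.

Yes

The chromatic number is 4. A, E, F, H are mutually adjacent (a clique of size 4), so at least 4 colors are needed.
A valid assignment using 4 colors: A=4, B=1, C=1, D=2, E=2, F=1, G=2, H=3.
Since 5 ≥ 4, a proper 5-coloring certainly exists.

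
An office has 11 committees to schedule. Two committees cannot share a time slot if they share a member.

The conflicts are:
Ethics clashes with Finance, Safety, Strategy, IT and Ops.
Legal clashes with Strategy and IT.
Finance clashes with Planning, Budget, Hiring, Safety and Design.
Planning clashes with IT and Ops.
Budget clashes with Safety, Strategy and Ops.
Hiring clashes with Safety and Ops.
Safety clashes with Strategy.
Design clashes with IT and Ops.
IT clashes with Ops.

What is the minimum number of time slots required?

Ethics, Finance, Safety are mutually in conflict, so at least 3 time slots are needed.
3 time slots suffice: time slot 1 → {Finance, Strategy, Ops}; time slot 2 → {Ethics, Legal, Planning, Budget, Hiring, Design}; time slot 3 → {Safety, IT}. Every pair that conflicts lands in different time slots.

3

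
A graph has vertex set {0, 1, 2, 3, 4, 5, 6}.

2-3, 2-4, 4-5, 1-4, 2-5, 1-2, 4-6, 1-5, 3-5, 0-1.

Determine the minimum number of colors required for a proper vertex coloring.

4

1, 2, 4, 5 are mutually adjacent (a clique of size 4), so at least 4 colors are needed.
4 colors suffice: color a → {0, 5, 6}; color b → {1, 3}; color c → {4}; color d → {2}. No two adjacent vertices share a color.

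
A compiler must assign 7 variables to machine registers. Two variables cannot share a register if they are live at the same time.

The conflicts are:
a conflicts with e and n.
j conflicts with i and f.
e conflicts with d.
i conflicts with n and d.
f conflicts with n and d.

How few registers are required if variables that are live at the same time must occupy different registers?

3

The cycle e-d-f-n-a-e has odd length 5, so it cannot be 2-colored; at least 3 registers are needed.
3 registers suffice: a=3, j=2, e=1, i=1, f=1, n=2, d=2. No two conflicting variables share a register.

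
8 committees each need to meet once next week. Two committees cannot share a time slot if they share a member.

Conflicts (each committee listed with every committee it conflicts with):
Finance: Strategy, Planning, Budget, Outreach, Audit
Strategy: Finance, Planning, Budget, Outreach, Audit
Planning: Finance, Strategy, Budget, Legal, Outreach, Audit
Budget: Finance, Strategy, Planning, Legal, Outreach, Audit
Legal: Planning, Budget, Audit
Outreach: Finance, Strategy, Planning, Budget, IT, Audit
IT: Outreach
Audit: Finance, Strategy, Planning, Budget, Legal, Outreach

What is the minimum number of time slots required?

6

Finance, Strategy, Planning, Budget, Outreach, Audit are mutually in conflict, so at least 6 time slots are needed.
Using 6 time slots: Finance=6, Strategy=5, Planning=3, Budget=1, Legal=2, Outreach=2, IT=1, Audit=4. Each listed conflict is separated.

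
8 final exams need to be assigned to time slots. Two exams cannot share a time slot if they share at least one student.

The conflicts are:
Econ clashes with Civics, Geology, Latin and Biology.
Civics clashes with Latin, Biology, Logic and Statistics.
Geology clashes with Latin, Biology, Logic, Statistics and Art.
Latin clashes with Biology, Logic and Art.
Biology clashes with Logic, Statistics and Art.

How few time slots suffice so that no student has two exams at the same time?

Geology, Latin, Biology, Logic all conflict with each other, so at least 4 time slots are needed.
4 time slots suffice: time slot 1 → {Biology}; time slot 2 → {Civics, Geology}; time slot 3 → {Latin, Statistics}; time slot 4 → {Econ, Logic, Art}. No two conflicting exams share a time slot.

4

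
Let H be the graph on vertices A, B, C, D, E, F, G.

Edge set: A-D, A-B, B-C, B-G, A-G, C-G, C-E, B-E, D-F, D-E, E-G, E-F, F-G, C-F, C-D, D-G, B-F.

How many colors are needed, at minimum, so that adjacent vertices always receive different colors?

B, C, E, F, G are mutually adjacent (a clique of size 5), so at least 5 colors are needed.
A valid assignment using 5 colors: A=green, B=blue, C=purple, D=blue, E=yellow, F=green, G=red. Every edge joins two different colors.

5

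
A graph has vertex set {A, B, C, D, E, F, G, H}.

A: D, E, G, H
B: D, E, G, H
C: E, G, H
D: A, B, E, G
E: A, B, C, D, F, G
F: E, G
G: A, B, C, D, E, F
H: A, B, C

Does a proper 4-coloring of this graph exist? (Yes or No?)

Yes

The chromatic number is 4. B, D, E, G form a clique, so at least 4 colors are needed.
4 colors suffice: color red → {G, H}; color blue → {E}; color green → {A, B, C, F}; color yellow → {D}.
That is already a proper 4-coloring.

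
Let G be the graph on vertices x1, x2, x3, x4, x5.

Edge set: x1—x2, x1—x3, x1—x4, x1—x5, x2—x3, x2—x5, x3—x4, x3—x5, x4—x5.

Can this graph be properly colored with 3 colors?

No

x1, x2, x3, x5 form a clique, so at least 4 colors are needed.
So 3 colors are not enough.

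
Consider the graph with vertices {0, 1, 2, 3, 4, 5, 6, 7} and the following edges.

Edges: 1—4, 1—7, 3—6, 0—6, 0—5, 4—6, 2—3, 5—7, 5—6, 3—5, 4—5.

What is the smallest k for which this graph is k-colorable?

0, 5, 6 are pairwise adjacent, so at least 3 colors are needed.
3 colors suffice: color a → {1, 2, 5}; color b → {6, 7}; color c → {0, 3, 4}. Each edge has distinct colors on its endpoints.

3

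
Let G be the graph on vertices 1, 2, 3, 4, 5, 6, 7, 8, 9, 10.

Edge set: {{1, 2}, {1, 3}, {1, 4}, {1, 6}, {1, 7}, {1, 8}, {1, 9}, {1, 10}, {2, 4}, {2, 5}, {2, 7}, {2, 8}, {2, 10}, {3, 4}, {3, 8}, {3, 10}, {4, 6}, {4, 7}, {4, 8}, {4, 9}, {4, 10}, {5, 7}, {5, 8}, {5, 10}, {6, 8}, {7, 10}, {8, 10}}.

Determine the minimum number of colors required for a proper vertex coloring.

5

1, 2, 4, 7, 10 are pairwise adjacent (a clique of size 5), so at least 5 colors are needed.
5 colors suffice: color a → {4, 5}; color b → {1}; color c → {6, 9, 10}; color d → {7, 8}; color e → {2, 3}. No two adjacent vertices share a color.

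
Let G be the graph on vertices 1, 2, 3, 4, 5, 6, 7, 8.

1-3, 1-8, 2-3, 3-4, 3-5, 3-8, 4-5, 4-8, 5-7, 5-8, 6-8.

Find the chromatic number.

3, 4, 5, 8 are pairwise adjacent (a clique of size 4), so at least 4 colors are needed.
4 colors suffice: color a → {3, 6, 7}; color b → {2, 8}; color c → {1, 5}; color d → {4}. No two adjacent vertices share a color.

4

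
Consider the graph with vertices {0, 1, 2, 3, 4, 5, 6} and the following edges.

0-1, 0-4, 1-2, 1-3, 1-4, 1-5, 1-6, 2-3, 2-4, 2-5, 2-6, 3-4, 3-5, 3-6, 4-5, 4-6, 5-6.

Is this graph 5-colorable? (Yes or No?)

1, 2, 3, 4, 5, 6 form a clique, so at least 6 colors are needed.
So 5 colors are not enough.

No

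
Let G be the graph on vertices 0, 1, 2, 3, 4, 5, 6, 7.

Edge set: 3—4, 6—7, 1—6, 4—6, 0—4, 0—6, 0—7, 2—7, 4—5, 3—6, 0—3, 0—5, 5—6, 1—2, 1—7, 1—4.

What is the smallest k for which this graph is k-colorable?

4

0, 4, 5, 6 form a clique, so at least 4 colors are needed.
4 colors suffice: color a → {2, 6}; color b → {0, 1}; color c → {4, 7}; color d → {3, 5}. Each edge has distinct colors on its endpoints.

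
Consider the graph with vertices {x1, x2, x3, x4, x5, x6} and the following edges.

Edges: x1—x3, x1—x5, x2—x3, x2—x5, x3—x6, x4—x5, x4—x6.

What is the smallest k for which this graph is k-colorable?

3

The cycle x6-x3-x2-x5-x4-x6 has odd length 5, so it cannot be 2-colored; at least 3 colors are needed.
3 colors suffice: color 1 → {x3, x5}; color 2 → {x1, x2, x4}; color 3 → {x6}. Every edge joins two different colors.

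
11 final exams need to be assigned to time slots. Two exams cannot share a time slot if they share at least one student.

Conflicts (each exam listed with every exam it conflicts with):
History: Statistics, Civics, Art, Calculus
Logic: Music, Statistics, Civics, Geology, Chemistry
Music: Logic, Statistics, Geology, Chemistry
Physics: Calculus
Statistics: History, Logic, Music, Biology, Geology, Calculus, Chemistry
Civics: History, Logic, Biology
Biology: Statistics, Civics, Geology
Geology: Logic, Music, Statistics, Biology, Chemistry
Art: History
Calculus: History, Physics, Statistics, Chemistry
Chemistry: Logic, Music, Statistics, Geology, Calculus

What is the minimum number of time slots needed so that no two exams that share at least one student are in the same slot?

5

Logic, Music, Statistics, Geology, Chemistry all conflict with each other, so at least 5 time slots are needed.
5 time slots suffice: time slot 1 → {Physics, Statistics, Civics, Art}; time slot 2 → {History, Geology}; time slot 3 → {Logic, Biology, Calculus}; time slot 4 → {Chemistry}; time slot 5 → {Music}. Each listed conflict is separated.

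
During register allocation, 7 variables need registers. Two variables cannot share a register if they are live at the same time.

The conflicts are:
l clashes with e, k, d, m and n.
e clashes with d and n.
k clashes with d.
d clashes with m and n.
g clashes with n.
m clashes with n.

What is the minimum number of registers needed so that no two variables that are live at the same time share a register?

4

l, d, m, n are mutually in conflict, so at least 4 registers are needed.
A valid assignment using 4 registers: l=3, e=4, k=2, d=1, g=1, m=4, n=2. No two conflicting variables share a register.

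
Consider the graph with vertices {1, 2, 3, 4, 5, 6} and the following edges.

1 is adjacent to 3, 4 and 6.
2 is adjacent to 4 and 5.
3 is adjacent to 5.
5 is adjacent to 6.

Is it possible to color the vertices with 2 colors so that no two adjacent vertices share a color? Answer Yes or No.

No

The cycle 2-5-3-1-4-2 has odd length 5, so it cannot be 2-colored; at least 3 colors are needed.
So 2 colors are not enough.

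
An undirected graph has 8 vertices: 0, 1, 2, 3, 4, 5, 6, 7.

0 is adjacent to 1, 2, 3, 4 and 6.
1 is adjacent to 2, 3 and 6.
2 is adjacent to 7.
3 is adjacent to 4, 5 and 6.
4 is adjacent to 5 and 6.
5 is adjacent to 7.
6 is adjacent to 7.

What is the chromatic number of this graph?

0, 3, 4, 6 are mutually adjacent (a clique of size 4), so at least 4 colors are needed.
4 colors suffice: 0=green, 1=yellow, 2=blue, 3=red, 4=yellow, 5=blue, 6=blue, 7=red. No two adjacent vertices share a color.

4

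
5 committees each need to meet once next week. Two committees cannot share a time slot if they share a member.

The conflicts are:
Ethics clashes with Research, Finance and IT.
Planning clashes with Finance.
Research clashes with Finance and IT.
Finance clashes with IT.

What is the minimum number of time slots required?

Ethics, Research, Finance, IT all conflict with each other, so at least 4 time slots are needed.
4 time slots suffice: time slot 1 → {Finance}; time slot 2 → {Planning, Research}; time slot 3 → {Ethics}; time slot 4 → {IT}. Every pair that conflicts lands in different time slots.

4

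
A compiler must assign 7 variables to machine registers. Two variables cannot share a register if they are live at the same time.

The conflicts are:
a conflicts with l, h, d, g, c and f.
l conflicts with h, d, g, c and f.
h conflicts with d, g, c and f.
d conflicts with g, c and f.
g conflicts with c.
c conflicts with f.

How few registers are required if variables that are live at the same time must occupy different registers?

6

a, l, h, d, g, c are mutually in conflict, so at least 6 registers are needed.
6 registers suffice: register 1 → {a}; register 2 → {l}; register 3 → {d}; register 4 → {h}; register 5 → {c}; register 6 → {g, f}. Every pair that conflicts lands in different registers.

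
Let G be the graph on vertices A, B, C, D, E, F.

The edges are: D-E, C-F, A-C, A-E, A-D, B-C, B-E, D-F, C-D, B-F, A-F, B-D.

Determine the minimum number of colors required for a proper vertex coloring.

B, C, D, F are pairwise adjacent (a clique of size 4), so at least 4 colors are needed.
4 colors suffice: A=green, B=green, C=blue, D=red, E=blue, F=yellow. Every edge joins two different colors.

4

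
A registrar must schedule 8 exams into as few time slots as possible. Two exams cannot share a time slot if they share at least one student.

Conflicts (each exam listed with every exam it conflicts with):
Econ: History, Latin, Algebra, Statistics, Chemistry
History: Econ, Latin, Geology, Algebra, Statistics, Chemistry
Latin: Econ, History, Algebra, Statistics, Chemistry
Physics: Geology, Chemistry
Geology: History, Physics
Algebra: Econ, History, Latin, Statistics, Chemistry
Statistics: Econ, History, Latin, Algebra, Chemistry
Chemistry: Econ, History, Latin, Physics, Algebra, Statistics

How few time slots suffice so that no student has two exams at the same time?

6

Econ, History, Latin, Algebra, Statistics, Chemistry are mutually in conflict, so at least 6 time slots are needed.
6 time slots suffice: time slot 1 → {Geology, Chemistry}; time slot 2 → {History, Physics}; time slot 3 → {Econ}; time slot 4 → {Algebra}; time slot 5 → {Latin}; time slot 6 → {Statistics}. No two conflicting exams share a time slot.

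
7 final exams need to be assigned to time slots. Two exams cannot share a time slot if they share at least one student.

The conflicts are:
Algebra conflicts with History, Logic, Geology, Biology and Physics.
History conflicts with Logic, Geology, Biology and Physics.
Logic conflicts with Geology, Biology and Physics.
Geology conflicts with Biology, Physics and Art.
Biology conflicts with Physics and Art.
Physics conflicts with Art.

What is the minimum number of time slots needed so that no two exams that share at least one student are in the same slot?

6

Algebra, History, Logic, Geology, Biology, Physics all conflict with each other, so at least 6 time slots are needed.
6 time slots suffice: time slot 1 → {Biology}; time slot 2 → {Geology}; time slot 3 → {Physics}; time slot 4 → {Logic, Art}; time slot 5 → {Algebra}; time slot 6 → {History}. Every pair that conflicts lands in different time slots.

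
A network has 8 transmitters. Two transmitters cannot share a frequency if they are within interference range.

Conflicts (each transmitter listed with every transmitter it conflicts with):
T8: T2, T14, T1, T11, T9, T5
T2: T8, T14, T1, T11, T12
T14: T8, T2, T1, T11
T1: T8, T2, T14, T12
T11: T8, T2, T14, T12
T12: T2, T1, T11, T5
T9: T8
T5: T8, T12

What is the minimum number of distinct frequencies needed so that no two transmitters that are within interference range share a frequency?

4

T8, T2, T14, T11 pairwise conflict, so at least 4 frequencies are needed.
A valid assignment using 4 frequencies: T8=1, T2=2, T14=3, T1=4, T11=4, T12=1, T9=2, T5=2. Every pair that conflicts lands in different frequencies.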